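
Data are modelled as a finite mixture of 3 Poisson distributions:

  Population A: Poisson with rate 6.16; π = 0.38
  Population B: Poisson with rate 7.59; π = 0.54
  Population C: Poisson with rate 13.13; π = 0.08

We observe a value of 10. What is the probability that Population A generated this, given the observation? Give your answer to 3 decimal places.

The responsibility of component k is P(Z=k) f_k(x) divided by Σ_j P(Z=j) f_j(x).
Poisson probabilities:
  p_A = 0.045792
  p_B = 0.0883811
  p_C = 0.0832909
Unnormalised posteriors:
  P(Z=A)·p_A = 0.38 × 0.045792 = 0.017401
  P(Z=B)·p_B = 0.54 × 0.0883811 = 0.0477258
  P(Z=C)·p_C = 0.08 × 0.0832909 = 0.00666327
Denominator: 0.017401 + 0.0477258 + 0.00666327 = 0.0717901
P(Population A | data) = 0.017401 / 0.0717901 ≈ 0.242

0.242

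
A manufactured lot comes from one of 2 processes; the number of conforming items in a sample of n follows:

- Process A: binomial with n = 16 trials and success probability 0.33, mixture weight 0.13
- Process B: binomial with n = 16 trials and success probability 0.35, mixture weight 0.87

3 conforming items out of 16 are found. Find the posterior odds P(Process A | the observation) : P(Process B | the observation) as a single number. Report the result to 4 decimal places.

0.1857

The posterior odds equal the prior odds times the likelihood ratio: (w_i/w_j)·(f_i(x)/f_j(x)).
Evaluate each component's likelihood at the observed value:
  p_A = C(16,3)·0.33^3·0.67^13 = 560·0.035937·0.00548242 = 0.110332
  p_B = C(16,3)·0.35^3·0.65^13 = 560·0.042875·0.00369721 = 0.0887699
0.0143432 / 0.0772298 ≈ 0.1857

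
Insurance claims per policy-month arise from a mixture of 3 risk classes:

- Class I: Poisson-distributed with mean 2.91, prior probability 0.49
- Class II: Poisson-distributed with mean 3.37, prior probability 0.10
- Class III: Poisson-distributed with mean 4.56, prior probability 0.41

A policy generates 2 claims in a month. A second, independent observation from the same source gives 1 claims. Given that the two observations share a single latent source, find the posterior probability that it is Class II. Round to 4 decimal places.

The responsibility of component k is w_k f_k(x) divided by Σ_j w_j f_j(x).
Since both observations come from the same component, the likelihood for component k is f_k(x₁)·f_k(x₂).
  f_I = [0.230653] × [0.158524] = 0.0365641
  f_II = [0.19528] × [0.115893] = 0.0226316
  f_III = [0.108772] × [0.047707] = 0.00518918
Prior × likelihood for each component:
  w_I·f_I = 0.49 × 0.0365641 = 0.0179164
  w_II·f_II = 0.10 × 0.0226316 = 0.00226316
  w_III·f_III = 0.41 × 0.00518918 = 0.00212756
Evidence: 0.0179164 + 0.00226316 + 0.00212756 = 0.0223071
P(Class II | x₁, x₂) = 0.00226316 / 0.0223071 ≈ 0.1015

0.1015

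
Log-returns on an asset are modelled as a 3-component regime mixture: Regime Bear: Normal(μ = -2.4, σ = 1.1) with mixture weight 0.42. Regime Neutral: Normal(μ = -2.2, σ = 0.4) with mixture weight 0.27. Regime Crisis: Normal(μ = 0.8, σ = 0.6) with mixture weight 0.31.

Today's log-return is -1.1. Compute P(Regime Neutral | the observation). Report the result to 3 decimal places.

0.074

The responsibility of component k is w_k f_k(x) divided by Σ_j w_j f_j(x).
Evaluate each component's likelihood at the observed value:
  f_Bear = (1/(1.1·√(2π)))·exp(−(-1.1−-2.4)²/(2·1.1²)) = 0.362675·exp(-0.69835) = 0.180397
  f_Neutral = (1/(0.4·√(2π)))·exp(−(-1.1−-2.2)²/(2·0.4²)) = 0.997356·exp(-3.78125) = 0.0227339
  f_Crisis = (1/(0.6·√(2π)))·exp(−(-1.1−0.8)²/(2·0.6²)) = 0.664904·exp(-5.01389) = 0.00441829
Weight by the priors:
  w_Bear·f_Bear = 0.42 × 0.180397 = 0.0757667
  w_Neutral·f_Neutral = 0.27 × 0.0227339 = 0.00613815
  w_Crisis·f_Crisis = 0.31 × 0.00441829 = 0.00136967
Sum: 0.0757667 + 0.00613815 + 0.00136967 = 0.0832745
P(Regime Neutral | x) = 0.00613815 / 0.0832745 ≈ 0.074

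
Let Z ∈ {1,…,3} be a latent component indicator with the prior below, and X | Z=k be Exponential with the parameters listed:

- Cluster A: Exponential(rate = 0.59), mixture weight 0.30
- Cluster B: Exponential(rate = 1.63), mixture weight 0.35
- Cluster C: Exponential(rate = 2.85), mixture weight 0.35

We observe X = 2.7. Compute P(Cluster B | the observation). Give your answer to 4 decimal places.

0.1611

Apply Bayes' rule: the posterior for each component is proportional to its prior times its likelihood at x.
Component likelihoods at x = 2.7:
  f_A = 0.59·e^(−0.59·2.7) = 0.59·e^(−1.5930) = 0.119956
  f_B = 1.63·e^(−1.63·2.7) = 1.63·e^(−4.4010) = 0.0199921
  f_C = 2.85·e^(−2.85·2.7) = 2.85·e^(−7.6950) = 0.00129703
Unnormalised posteriors:
  w_A·f_A = 0.30 × 0.119956 = 0.0359867
  w_B·f_B = 0.35 × 0.0199921 = 0.00699722
  w_C·f_C = 0.35 × 0.00129703 = 0.000453959
Normaliser: 0.0359867 + 0.00699722 + 0.000453959 = 0.0434379
So the posterior for Cluster B is 0.00699722 / 0.0434379 ≈ 0.1611.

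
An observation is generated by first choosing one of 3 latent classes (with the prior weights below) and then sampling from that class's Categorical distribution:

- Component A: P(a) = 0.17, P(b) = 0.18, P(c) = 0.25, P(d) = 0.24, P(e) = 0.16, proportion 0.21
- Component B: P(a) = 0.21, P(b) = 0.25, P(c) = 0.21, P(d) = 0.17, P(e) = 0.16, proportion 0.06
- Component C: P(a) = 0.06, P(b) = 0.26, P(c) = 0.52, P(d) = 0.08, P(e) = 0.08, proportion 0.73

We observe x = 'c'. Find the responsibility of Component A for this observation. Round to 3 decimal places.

0.118

By Bayes' theorem, P(k | x) = w_k f_k(x) / Σ_j w_j f_j(x).
Component likelihoods at x = 'c':
  f_A = 0.25
  f_B = 0.21
  f_C = 0.52
Prior × likelihood for each component:
  w_A·f_A = 0.21 × 0.25 = 0.0525
  w_B·f_B = 0.06 × 0.21 = 0.0126
  w_C·f_C = 0.73 × 0.52 = 0.3796
Denominator: 0.0525 + 0.0126 + 0.3796 = 0.4447
P(Component A | the observation) = 0.0525 / 0.4447 ≈ 0.118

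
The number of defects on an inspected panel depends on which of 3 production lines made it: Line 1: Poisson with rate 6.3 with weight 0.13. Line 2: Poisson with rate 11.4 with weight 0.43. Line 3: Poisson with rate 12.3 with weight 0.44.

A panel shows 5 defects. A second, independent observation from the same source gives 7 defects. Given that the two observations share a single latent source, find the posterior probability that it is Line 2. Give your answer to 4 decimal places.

0.1247

The responsibility of component k is π_k f_k(x) divided by Σ_j π_j f_j(x).
Since both observations come from the same component, the likelihood for component k is f_k(x₁)·f_k(x₂).
  f_1 = [e^(−6.3)·6.3^5/5! = 0.151868] × [0.143515] = 0.0217954
  f_2 = [e^(−11.4)·11.4^5/5! = 0.0179633] × [0.0555836] = 0.000998464
  f_3 = [e^(−12.3)·12.3^5/5! = 0.0106788] × [0.0384665] = 0.000410776
Prior × likelihood for each component:
  π_1·f_1 = 0.13 × 0.0217954 = 0.0028334
  π_2·f_2 = 0.43 × 0.000998464 = 0.000429339
  π_3·f_3 = 0.44 × 0.000410776 = 0.000180742
Denominator: 0.0028334 + 0.000429339 + 0.000180742 = 0.00344348
P(Line 2 | x₁,x₂) ≈ 0.1247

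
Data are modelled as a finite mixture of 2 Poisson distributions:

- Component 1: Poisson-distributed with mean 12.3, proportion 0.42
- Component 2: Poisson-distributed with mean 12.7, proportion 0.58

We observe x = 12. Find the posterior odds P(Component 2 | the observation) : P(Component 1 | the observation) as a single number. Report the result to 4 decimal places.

1.3591

Posterior odds = (w_i f_i(x)) / (w_j f_j(x)); the normalising sum cancels.
Evaluate each component's likelihood at the observed value:
  p_1 = e^(−12.3)·12.3^12/12! = 0.113947
  p_2 = e^(−12.7)·12.7^12/12! = 0.112142
0.0650423 / 0.0478577 ≈ 1.3591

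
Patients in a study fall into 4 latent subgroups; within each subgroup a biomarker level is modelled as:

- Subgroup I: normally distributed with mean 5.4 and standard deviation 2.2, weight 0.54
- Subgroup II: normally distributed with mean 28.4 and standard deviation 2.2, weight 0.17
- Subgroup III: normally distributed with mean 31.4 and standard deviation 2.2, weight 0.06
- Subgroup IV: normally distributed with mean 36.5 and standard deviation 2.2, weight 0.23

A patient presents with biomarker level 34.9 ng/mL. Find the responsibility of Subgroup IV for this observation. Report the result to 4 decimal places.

0.9024

The responsibility of component k is P(Z=k) f_k(x) divided by Σ_j P(Z=j) f_j(x).
Component likelihoods at x = 34.9 ng/mL:
  L_I = (1/(2.2·√(2π)))·exp(−(34.9−5.4)²/(2·2.2²)) = 0.181337·exp(-89.90186) = 1.6391e-40
  L_II = (1/(2.2·√(2π)))·exp(−(34.9−28.4)²/(2·2.2²)) = 0.181337·exp(-4.36467) = 0.0023064
  L_III = (1/(2.2·√(2π)))·exp(−(34.9−31.4)²/(2·2.2²)) = 0.181337·exp(-1.26550) = 0.0511552
  L_IV = (1/(2.2·√(2π)))·exp(−(34.9−36.5)²/(2·2.2²)) = 0.181337·exp(-0.26446) = 0.139198
Unnormalised posteriors:
  P(Z=I)·L_I = 0.54 × 1.6391e-40 = 8.85115e-41
  P(Z=II)·L_II = 0.17 × 0.0023064 = 0.000392089
  P(Z=III)·L_III = 0.06 × 0.0511552 = 0.00306931
  P(Z=IV)·L_IV = 0.23 × 0.139198 = 0.0320155
Evidence: 8.85115e-41 + 0.000392089 + 0.00306931 + 0.0320155 = 0.0354769
P(Subgroup IV | 34.9 ng/mL) ≈ 0.9024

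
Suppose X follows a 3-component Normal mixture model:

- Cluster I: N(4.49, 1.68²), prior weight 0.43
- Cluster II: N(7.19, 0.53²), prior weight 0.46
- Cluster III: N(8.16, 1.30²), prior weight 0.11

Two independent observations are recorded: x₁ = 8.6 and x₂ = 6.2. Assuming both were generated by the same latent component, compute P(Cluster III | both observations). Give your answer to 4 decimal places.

By Bayes' theorem, P(k | x) = P(Z=k) f_k(x) / Σ_j P(Z=j) f_j(x).
Since both observations come from the same component, the likelihood for component k is f_k(x₁)·f_k(x₂).
  L_I = [0.0119116] × [0.141458] = 0.001685
  L_II = [0.0218651] × [0.131515] = 0.0028756
  L_III = [0.289795] × [0.098483] = 0.0285399
Weight by the priors:
  P(Z=I)·L_I = 0.43 × 0.001685 = 0.000724552
  P(Z=II)·L_II = 0.46 × 0.0028756 = 0.00132277
  P(Z=III)·L_III = 0.11 × 0.0285399 = 0.00313939
Sum: 0.000724552 + 0.00132277 + 0.00313939 = 0.00518672
So the posterior for Cluster III is 0.00313939 / 0.00518672 ≈ 0.6053.

0.6053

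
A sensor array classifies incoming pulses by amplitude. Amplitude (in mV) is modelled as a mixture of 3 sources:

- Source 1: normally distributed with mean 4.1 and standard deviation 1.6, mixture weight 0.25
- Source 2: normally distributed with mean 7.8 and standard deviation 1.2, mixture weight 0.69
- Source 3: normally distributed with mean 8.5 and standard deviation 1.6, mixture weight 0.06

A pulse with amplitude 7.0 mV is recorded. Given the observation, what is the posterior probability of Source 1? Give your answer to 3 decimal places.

Apply Bayes' rule: the posterior for each component is proportional to its prior times its likelihood at x.
Normal densities:
  L_1 = (1/(1.6·√(2π)))·exp(−(7.0−4.1)²/(2·1.6²)) = 0.249339·exp(-1.64258) = 0.0482422
  L_2 = (1/(1.2·√(2π)))·exp(−(7.0−7.8)²/(2·1.2²)) = 0.332452·exp(-0.22222) = 0.266207
  L_3 = (1/(1.6·√(2π)))·exp(−(7.0−8.5)²/(2·1.6²)) = 0.249339·exp(-0.43945) = 0.160671
Unnormalised posteriors:
  π_1·L_1 = 0.25 × 0.0482422 = 0.0120606
  π_2·L_2 = 0.69 × 0.266207 = 0.183683
  π_3·L_3 = 0.06 × 0.160671 = 0.00964027
Normaliser: 0.0120606 + 0.183683 + 0.00964027 = 0.205383
Responsibility of Source 1: 0.0120606 / 0.205383 ≈ 0.059

0.059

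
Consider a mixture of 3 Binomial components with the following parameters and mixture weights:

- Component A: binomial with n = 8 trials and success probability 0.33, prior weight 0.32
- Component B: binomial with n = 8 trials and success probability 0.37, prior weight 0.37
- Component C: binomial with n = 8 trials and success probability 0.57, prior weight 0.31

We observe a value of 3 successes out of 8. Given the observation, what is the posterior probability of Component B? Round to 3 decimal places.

0.437

P(component k | x) = π_k·f_k(x) / marginal(x), where marginal(x) = Σ_j π_j·f_j(x).
Component likelihoods at x = 3 successes out of 8:
  f_A = 0.271709
  f_B = 0.281511
  f_C = 0.15246
Multiply by the mixture weights:
  π_A·f_A = 0.32 × 0.271709 = 0.0869468
  π_B·f_B = 0.37 × 0.281511 = 0.104159
  π_C·f_C = 0.31 × 0.15246 = 0.0472625
Denominator: 0.0869468 + 0.104159 + 0.0472625 = 0.238369
Responsibility of Component B: 0.104159 / 0.238369 ≈ 0.437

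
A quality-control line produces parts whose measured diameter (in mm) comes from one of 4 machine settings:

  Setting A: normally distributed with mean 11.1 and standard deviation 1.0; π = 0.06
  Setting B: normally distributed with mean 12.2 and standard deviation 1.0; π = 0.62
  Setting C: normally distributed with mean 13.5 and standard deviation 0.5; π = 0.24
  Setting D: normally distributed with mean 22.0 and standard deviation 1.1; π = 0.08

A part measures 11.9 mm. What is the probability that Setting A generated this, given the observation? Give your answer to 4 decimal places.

The responsibility of component k is P(Z=k) f_k(x) divided by Σ_j P(Z=j) f_j(x).
Component likelihoods at x = 11.9 mm:
  f_A = (1/(1.0·√(2π)))·exp(−(11.9−11.1)²/(2·1.0²)) = 0.398942·exp(-0.32000) = 0.289692
  f_B = (1/(1.0·√(2π)))·exp(−(11.9−12.2)²/(2·1.0²)) = 0.398942·exp(-0.04500) = 0.381388
  f_C = (1/(0.5·√(2π)))·exp(−(11.9−13.5)²/(2·0.5²)) = 0.797885·exp(-5.12000) = 0.00476818
  f_D = (1/(1.1·√(2π)))·exp(−(11.9−22.0)²/(2·1.1²)) = 0.362675·exp(-42.15289) = 1.78957e-19
Prior × likelihood for each component:
  P(Z=A)·f_A = 0.06 × 0.289692 = 0.0173815
  P(Z=B)·f_B = 0.62 × 0.381388 = 0.23646
  P(Z=C)·f_C = 0.24 × 0.00476818 = 0.00114436
  P(Z=D)·f_D = 0.08 × 1.78957e-19 = 1.43166e-20
Sum: 0.0173815 + 0.23646 + 0.00114436 + 1.43166e-20 = 0.254986
Responsibility of Setting A: 0.0173815 / 0.254986 ≈ 0.0682

0.0682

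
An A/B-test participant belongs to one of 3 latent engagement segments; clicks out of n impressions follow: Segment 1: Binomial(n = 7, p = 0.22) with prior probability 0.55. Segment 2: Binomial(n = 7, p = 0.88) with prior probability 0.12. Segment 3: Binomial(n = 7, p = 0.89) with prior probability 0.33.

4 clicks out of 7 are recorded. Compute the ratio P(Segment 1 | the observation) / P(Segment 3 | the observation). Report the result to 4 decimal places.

Since P(k|x) ∝ P(Z=k) f_k(x), the posterior odds are P(Z=i) f_i(x) / (P(Z=j) f_j(x)).
Binomial probabilities:
  L_1 = C(7,4)·0.22^4·0.78^3 = 35·0.00234256·0.474552 = 0.0389083
  L_2 = C(7,4)·0.88^4·0.12^3 = 35·0.599695·0.001728 = 0.0362696
  L_3 = C(7,4)·0.89^4·0.11^3 = 35·0.627422·0.001331 = 0.0292285
Posterior odds = (P(Z=1)·L_1) / (P(Z=3)·L_3) = (0.55·0.0389083) / (0.33·0.0292285) = 0.0213996 / 0.0096454 ≈ 2.2186

2.2186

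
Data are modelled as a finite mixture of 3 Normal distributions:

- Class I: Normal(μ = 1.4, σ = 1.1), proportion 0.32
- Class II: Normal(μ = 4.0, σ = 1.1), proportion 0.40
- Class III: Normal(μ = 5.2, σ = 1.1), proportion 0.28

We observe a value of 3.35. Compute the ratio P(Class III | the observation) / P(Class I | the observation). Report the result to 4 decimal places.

1.0238

The posterior odds equal the prior odds times the likelihood ratio: (P(Z=i)/P(Z=j))·(f_i(x)/f_j(x)).
Component likelihoods at x = 3.35:
  p_I = 0.0753562
  p_II = 0.304576
  p_III = 0.0881686
Posterior odds = (P(Z=III)·p_III) / (P(Z=I)·p_I) = (0.28·0.0881686) / (0.32·0.0753562) = 0.0246872 / 0.024114 ≈ 1.0238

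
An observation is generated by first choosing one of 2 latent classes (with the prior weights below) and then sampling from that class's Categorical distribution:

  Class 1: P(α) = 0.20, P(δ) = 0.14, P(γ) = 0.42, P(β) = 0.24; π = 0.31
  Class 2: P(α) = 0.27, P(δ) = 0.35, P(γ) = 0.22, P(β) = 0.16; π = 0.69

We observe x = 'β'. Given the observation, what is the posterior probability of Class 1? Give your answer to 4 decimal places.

The responsibility of component k is w_k f_k(x) divided by Σ_j w_j f_j(x).
Categorical probabilities:
  p_1 = 0.24
  p_2 = 0.16
Weight by the priors:
  w_1·p_1 = 0.31 × 0.24 = 0.0744
  w_2·p_2 = 0.69 × 0.16 = 0.1104
Denominator: 0.0744 + 0.1104 = 0.1848
P(Class 1 | data) = 0.0744 / 0.1848 ≈ 0.4026

0.4026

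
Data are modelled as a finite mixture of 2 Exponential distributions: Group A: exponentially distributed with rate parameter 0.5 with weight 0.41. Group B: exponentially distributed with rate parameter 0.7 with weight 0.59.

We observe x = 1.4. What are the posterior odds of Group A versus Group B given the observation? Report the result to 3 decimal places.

The posterior odds equal the prior odds times the likelihood ratio: (w_i/w_j)·(f_i(x)/f_j(x)).
Exponential densities:
  L_A = 0.248293
  L_B = 0.262718
Odds = (0.41/0.59) × (0.248293/0.262718) = 0.694915 × 0.945093 ≈ 0.657

0.657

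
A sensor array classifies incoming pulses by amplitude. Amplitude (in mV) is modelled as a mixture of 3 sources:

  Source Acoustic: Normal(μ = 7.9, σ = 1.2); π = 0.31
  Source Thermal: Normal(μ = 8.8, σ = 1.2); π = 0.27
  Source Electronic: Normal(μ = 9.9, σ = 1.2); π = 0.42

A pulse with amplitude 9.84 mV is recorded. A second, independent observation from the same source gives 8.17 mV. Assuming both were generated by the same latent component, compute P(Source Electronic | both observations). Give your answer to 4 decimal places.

0.3787

Posterior ∝ prior × likelihood, so P(k | x) ∝ w_k f_k(x); normalise over all components.
Since both observations come from the same component, the likelihood for component k is f_k(x₁)·f_k(x₂).
  L_Acoustic = [0.0899892] × [0.324142] = 0.0291693
  L_Thermal = [0.228364] × [0.289653] = 0.0661462
  L_Electronic = [0.332037] × [0.117601] = 0.0390477
Unnormalised posteriors:
  w_Acoustic·L_Acoustic = 0.31 × 0.0291693 = 0.00904249
  w_Thermal·L_Thermal = 0.27 × 0.0661462 = 0.0178595
  w_Electronic·L_Electronic = 0.42 × 0.0390477 = 0.0164
Sum: 0.00904249 + 0.0178595 + 0.0164 = 0.043302
Responsibility of Source Electronic: 0.0164 / 0.043302 ≈ 0.3787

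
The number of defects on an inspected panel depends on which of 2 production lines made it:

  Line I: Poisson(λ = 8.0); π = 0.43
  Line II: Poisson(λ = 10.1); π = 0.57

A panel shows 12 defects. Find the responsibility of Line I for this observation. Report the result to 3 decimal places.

0.273

Posterior ∝ prior × likelihood, so P(k | x) ∝ w_k f_k(x); normalise over all components.
Poisson probabilities:
  L_I = e^(−8.0)·8.0^12/12! = 0.0481268
  L_II = e^(−10.1)·10.1^12/12! = 0.0966374
Multiply by the mixture weights:
  w_I·L_I = 0.43 × 0.0481268 = 0.0206945
  w_II·L_II = 0.57 × 0.0966374 = 0.0550833
Evidence: 0.0206945 + 0.0550833 = 0.0757778
Responsibility of Line I: 0.0206945 / 0.0757778 ≈ 0.273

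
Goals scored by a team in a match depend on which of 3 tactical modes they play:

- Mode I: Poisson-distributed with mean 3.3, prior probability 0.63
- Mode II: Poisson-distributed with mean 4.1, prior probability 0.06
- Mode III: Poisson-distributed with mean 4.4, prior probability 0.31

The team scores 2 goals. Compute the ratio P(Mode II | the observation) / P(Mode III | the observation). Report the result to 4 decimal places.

Only the two components matter; the odds are (π_i f_i(x)) / (π_j f_j(x)).
Poisson probabilities:
  f_I = e^(−3.3)·3.3^2/2! = 0.200829
  f_II = e^(−4.1)·4.1^2/2! = 0.139293
  f_III = e^(−4.4)·4.4^2/2! = 0.118845
0.0083576 / 0.0368418 ≈ 0.2269

0.2269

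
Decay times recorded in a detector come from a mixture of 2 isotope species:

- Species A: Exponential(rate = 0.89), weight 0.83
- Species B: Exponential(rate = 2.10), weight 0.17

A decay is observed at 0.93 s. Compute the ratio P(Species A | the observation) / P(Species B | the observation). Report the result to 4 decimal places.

The posterior odds equal the prior odds times the likelihood ratio: (π_i/π_j)·(f_i(x)/f_j(x)).
Component likelihoods at x = 0.93 s:
  p_A = 0.388977
  p_B = 0.297881
0.322851 / 0.0506397 ≈ 6.3755

6.3755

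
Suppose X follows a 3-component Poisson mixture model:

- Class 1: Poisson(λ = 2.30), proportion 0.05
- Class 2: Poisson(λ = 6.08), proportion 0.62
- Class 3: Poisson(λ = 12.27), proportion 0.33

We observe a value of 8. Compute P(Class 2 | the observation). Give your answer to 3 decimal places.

The responsibility of component k is π_k f_k(x) divided by Σ_j π_j f_j(x).
Poisson probabilities:
  p_1 = e^(−2.30)·2.30^8/8! = 0.00194726
  p_2 = e^(−6.08)·6.08^8/8! = 0.105974
  p_3 = e^(−12.27)·12.27^8/8! = 0.0597644
Weight by the priors:
  π_1·p_1 = 0.05 × 0.00194726 = 9.73632e-05
  π_2·p_2 = 0.62 × 0.105974 = 0.0657036
  π_3·p_3 = 0.33 × 0.0597644 = 0.0197223
Marginal: 9.73632e-05 + 0.0657036 + 0.0197223 = 0.0855232
So the posterior for Class 2 is 0.0657036 / 0.0855232 ≈ 0.768.

0.768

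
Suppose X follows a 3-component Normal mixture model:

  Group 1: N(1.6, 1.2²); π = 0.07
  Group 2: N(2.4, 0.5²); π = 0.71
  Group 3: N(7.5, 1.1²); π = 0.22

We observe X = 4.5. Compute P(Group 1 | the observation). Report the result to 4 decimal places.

By Bayes' theorem, P(k | x) = π_k f_k(x) / Σ_j π_j f_j(x).
Evaluate each component's likelihood at the observed value:
  L_1 = (1/(1.2·√(2π)))·exp(−(4.5−1.6)²/(2·1.2²)) = 0.332452·exp(-2.92014) = 0.0179279
  L_2 = (1/(0.5·√(2π)))·exp(−(4.5−2.4)²/(2·0.5²)) = 0.797885·exp(-8.82000) = 0.000117886
  L_3 = (1/(1.1·√(2π)))·exp(−(4.5−7.5)²/(2·1.1²)) = 0.362675·exp(-3.71901) = 0.00879777
Prior × likelihood for each component:
  π_1·L_1 = 0.07 × 0.0179279 = 0.00125495
  π_2·L_2 = 0.71 × 0.000117886 = 8.36992e-05
  π_3·L_3 = 0.22 × 0.00879777 = 0.00193551
Denominator: 0.00125495 + 8.36992e-05 + 0.00193551 = 0.00327416
Responsibility of Group 1: 0.00125495 / 0.00327416 ≈ 0.3833

0.3833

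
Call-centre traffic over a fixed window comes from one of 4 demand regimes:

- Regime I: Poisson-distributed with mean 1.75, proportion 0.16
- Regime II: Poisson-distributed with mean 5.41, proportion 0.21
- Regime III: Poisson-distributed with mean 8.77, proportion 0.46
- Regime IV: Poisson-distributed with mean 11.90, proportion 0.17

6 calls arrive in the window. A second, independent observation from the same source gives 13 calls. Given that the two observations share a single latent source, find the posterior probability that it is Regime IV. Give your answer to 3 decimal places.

0.183

P(component k | x) = π_k·f_k(x) / marginal(x), where marginal(x) = Σ_j π_j·f_j(x).
Since both observations come from the same component, the likelihood for component k is f_k(x₁)·f_k(x₂).
  f_I = [e^(−1.75)·1.75^6/6! = 0.00693235] × [4.02902e-08] = 2.79305e-10
  f_II = [e^(−5.41)·5.41^6/6! = 0.155711] × [0.00244203] = 0.00038025
  f_III = [e^(−8.77)·8.77^6/6! = 0.0981527] × [0.0452847] = 0.00444482
  f_IV = [e^(−11.90)·11.90^6/6! = 0.0267821] × [0.104647] = 0.00280266
Unnormalised posteriors:
  π_I·f_I = 0.16 × 2.79305e-10 = 4.46889e-11
  π_II·f_II = 0.21 × 0.00038025 = 7.98524e-05
  π_III·f_III = 0.46 × 0.00444482 = 0.00204462
  π_IV·f_IV = 0.17 × 0.00280266 = 0.000476453
Marginal: 4.46889e-11 + 7.98524e-05 + 0.00204462 + 0.000476453 = 0.00260092
So the posterior for Regime IV is 0.000476453 / 0.00260092 ≈ 0.183.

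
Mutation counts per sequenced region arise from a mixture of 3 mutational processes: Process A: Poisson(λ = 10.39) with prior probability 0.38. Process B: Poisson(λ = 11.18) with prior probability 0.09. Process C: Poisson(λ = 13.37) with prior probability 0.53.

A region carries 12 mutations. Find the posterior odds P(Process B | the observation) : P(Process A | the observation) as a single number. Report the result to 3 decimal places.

The posterior odds equal the prior odds times the likelihood ratio: (P(Z=i)/P(Z=j))·(f_i(x)/f_j(x)).
Poisson probabilities:
  f_A = e^(−10.39)·10.39^12/12! = 0.101562
  f_B = e^(−11.18)·11.18^12/12! = 0.111059
  f_C = e^(−13.37)·13.37^12/12! = 0.106346
Odds = (0.09/0.38) × (0.111059/0.101562) = 0.236842 × 1.09351 ≈ 0.259

0.259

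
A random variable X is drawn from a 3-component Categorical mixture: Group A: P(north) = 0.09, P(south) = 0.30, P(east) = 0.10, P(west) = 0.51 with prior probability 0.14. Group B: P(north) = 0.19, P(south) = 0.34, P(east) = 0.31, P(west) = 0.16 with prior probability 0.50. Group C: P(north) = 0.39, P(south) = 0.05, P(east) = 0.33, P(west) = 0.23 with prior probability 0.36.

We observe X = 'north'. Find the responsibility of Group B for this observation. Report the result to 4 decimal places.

Apply Bayes' rule: the posterior for each component is proportional to its prior times its likelihood at x.
Categorical probabilities:
  p_A = 0.09
  p_B = 0.19
  p_C = 0.39
Multiply by the mixture weights:
  w_A·p_A = 0.14 × 0.09 = 0.0126
  w_B·p_B = 0.50 × 0.19 = 0.095
  w_C·p_C = 0.36 × 0.39 = 0.1404
Evidence: 0.0126 + 0.095 + 0.1404 = 0.248
P(Group B | 'north') ≈ 0.3831

0.3831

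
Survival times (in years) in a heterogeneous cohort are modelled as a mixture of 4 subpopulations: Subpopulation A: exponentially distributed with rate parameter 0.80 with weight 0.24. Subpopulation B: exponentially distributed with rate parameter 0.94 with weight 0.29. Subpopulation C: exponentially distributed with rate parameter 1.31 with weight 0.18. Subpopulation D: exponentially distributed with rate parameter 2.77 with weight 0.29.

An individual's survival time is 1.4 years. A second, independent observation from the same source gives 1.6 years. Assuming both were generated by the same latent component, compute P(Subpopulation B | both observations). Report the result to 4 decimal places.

Apply Bayes' rule: the posterior for each component is proportional to its prior times its likelihood at x.
Since both observations come from the same component, the likelihood for component k is f_k(x₁)·f_k(x₂).
  f_A = [0.80·e^(−0.80·1.4) = 0.80·e^(−1.1200) = 0.261024] × [0.22243] = 0.0580595
  f_B = [0.94·e^(−0.94·1.4) = 0.94·e^(−1.3160) = 0.252114] × [0.208905] = 0.0526678
  f_C = [1.31·e^(−1.31·1.4) = 1.31·e^(−1.8340) = 0.209303] × [0.161061] = 0.0337105
  f_D = [2.77·e^(−2.77·1.4) = 2.77·e^(−3.8780) = 0.0573173] × [0.0329372] = 0.00188787
Multiply by the mixture weights:
  π_A·f_A = 0.24 × 0.0580595 = 0.0139343
  π_B·f_B = 0.29 × 0.0526678 = 0.0152737
  π_C·f_C = 0.18 × 0.0337105 = 0.00606789
  π_D·f_D = 0.29 × 0.00188787 = 0.000547483
Denominator: 0.0139343 + 0.0152737 + 0.00606789 + 0.000547483 = 0.0358233
So the posterior for Subpopulation B is 0.0152737 / 0.0358233 ≈ 0.4264.

0.4264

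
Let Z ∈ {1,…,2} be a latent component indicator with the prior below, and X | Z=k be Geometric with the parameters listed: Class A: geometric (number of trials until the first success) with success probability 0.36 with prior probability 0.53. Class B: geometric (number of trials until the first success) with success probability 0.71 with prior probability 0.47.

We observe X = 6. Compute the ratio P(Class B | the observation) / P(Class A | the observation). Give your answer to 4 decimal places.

0.0334

Since P(k|x) ∝ π_k f_k(x), the posterior odds are π_i f_i(x) / (π_j f_j(x)).
Component likelihoods at x = 6:
  p_A = 0.0386547
  p_B = 0.00145629
Posterior odds = (π_B·p_B) / (π_A·p_A) = (0.47·0.00145629) / (0.53·0.0386547) = 0.000684457 / 0.020487 ≈ 0.0334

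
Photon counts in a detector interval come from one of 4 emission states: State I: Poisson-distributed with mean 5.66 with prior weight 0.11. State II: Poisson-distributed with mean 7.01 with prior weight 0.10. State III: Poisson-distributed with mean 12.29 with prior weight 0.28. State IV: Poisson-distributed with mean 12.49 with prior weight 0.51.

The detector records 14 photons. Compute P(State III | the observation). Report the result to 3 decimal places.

0.345

P(component k | x) = π_k·f_k(x) / marginal(x), where marginal(x) = Σ_j π_j·f_j(x).
Component likelihoods at x = 14 photons:
  L_I = e^(−5.66)·5.66^14/14! = 0.0013833
  L_II = e^(−7.01)·7.01^14/14! = 0.00716539
  L_III = e^(−12.29)·12.29^14/14! = 0.0945886
  L_IV = e^(−12.49)·12.49^14/14! = 0.0970795
Prior × likelihood for each component:
  π_I·L_I = 0.11 × 0.0013833 = 0.000152162
  π_II·L_II = 0.10 × 0.00716539 = 0.000716539
  π_III·L_III = 0.28 × 0.0945886 = 0.0264848
  π_IV·L_IV = 0.51 × 0.0970795 = 0.0495106
Evidence: 0.000152162 + 0.000716539 + 0.0264848 + 0.0495106 = 0.0768641
P(State III | 14 photons) = 0.0264848 / 0.0768641 ≈ 0.345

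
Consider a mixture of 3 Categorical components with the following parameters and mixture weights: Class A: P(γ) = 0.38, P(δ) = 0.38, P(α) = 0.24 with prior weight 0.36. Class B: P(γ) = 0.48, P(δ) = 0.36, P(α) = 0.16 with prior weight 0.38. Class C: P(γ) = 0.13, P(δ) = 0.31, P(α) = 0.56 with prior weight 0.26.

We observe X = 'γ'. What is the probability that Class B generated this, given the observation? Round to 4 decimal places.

0.5167

By Bayes' theorem, P(k | x) = P(Z=k) f_k(x) / Σ_j P(Z=j) f_j(x).
Categorical probabilities:
  p_A = 0.38
  p_B = 0.48
  p_C = 0.13
Multiply by the mixture weights:
  P(Z=A)·p_A = 0.36 × 0.38 = 0.1368
  P(Z=B)·p_B = 0.38 × 0.48 = 0.1824
  P(Z=C)·p_C = 0.26 × 0.13 = 0.0338
Denominator: 0.1368 + 0.1824 + 0.0338 = 0.353
P(Class B | 'γ') = 0.1824 / 0.353 ≈ 0.5167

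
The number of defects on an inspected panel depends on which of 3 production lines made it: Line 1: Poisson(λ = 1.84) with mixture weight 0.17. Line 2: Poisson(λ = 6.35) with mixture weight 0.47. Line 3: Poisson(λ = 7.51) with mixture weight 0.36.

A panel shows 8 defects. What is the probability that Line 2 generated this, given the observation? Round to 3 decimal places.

0.521

P(component k | x) = π_k·f_k(x) / marginal(x), where marginal(x) = Σ_j π_j·f_j(x).
Component likelihoods at x = 8 defects:
  p_1 = 0.000517512
  p_2 = 0.114525
  p_3 = 0.137419
Unnormalised posteriors:
  π_1·p_1 = 0.17 × 0.000517512 = 8.7977e-05
  π_2·p_2 = 0.47 × 0.114525 = 0.0538266
  π_3·p_3 = 0.36 × 0.137419 = 0.0494709
Marginal: 8.7977e-05 + 0.0538266 + 0.0494709 = 0.103386
So the posterior for Line 2 is 0.0538266 / 0.103386 ≈ 0.521.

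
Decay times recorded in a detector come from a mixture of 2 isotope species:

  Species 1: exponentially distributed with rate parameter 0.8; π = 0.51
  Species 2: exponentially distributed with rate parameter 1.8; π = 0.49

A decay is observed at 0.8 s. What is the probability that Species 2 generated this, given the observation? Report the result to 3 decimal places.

By Bayes' theorem, P(k | x) = π_k f_k(x) / Σ_j π_j f_j(x).
Component likelihoods at x = 0.8 s:
  f_1 = 0.8·e^(−0.8·0.8) = 0.8·e^(−0.6400) = 0.421834
  f_2 = 1.8·e^(−1.8·0.8) = 1.8·e^(−1.4400) = 0.42647
Multiply by the mixture weights:
  π_1·f_1 = 0.51 × 0.421834 = 0.215135
  π_2·f_2 = 0.49 × 0.42647 = 0.20897
Denominator: 0.215135 + 0.20897 = 0.424106
P(Species 2 | the observation) ≈ 0.493

0.493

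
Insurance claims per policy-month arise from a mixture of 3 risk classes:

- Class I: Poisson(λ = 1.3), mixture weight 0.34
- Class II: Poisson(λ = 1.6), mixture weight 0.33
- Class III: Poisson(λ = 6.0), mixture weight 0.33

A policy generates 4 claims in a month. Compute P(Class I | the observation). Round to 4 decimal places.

P(component k | x) = P(Z=k)·f_k(x) / marginal(x), where marginal(x) = Σ_j P(Z=j)·f_j(x).
Evaluate each component's likelihood at the observed value:
  f_I = 0.0324324
  f_II = 0.0551312
  f_III = 0.133853
Weight by the priors:
  P(Z=I)·f_I = 0.34 × 0.0324324 = 0.011027
  P(Z=II)·f_II = 0.33 × 0.0551312 = 0.0181933
  P(Z=III)·f_III = 0.33 × 0.133853 = 0.0441714
Evidence: 0.011027 + 0.0181933 + 0.0441714 = 0.0733917
So the posterior for Class I is 0.011027 / 0.0733917 ≈ 0.1502.

0.1502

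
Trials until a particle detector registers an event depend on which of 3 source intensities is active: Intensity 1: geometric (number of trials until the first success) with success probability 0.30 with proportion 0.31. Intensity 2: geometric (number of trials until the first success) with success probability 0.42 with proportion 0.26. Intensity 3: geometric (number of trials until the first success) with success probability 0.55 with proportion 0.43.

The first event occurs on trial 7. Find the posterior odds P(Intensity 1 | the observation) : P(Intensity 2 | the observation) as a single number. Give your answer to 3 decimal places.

2.632

Since P(k|x) ∝ w_k f_k(x), the posterior odds are w_i f_i(x) / (w_j f_j(x)).
Component likelihoods at x = 7:
  L_1 = 0.30·(1−0.30)^6 = 0.30·0.117649 = 0.0352947
  L_2 = 0.42·(1−0.42)^6 = 0.42·0.0380687 = 0.0159889
  L_3 = 0.55·(1−0.55)^6 = 0.55·0.00830377 = 0.00456707
Odds = (0.31/0.26) × (0.0352947/0.0159889) = 1.19231 × 2.20746 ≈ 2.632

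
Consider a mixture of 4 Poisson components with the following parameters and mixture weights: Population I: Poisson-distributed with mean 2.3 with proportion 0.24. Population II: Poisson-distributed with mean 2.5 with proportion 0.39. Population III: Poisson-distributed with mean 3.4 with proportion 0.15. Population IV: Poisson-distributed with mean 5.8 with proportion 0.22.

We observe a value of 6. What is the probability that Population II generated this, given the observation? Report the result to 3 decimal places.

By Bayes' theorem, P(k | x) = P(Z=k) f_k(x) / Σ_j P(Z=j) f_j(x).
Evaluate each component's likelihood at the observed value:
  p_I = 0.0206138
  p_II = 0.0278337
  p_III = 0.0716044
  p_IV = 0.160076
Weight by the priors:
  P(Z=I)·p_I = 0.24 × 0.0206138 = 0.0049473
  P(Z=II)·p_II = 0.39 × 0.0278337 = 0.0108552
  P(Z=III)·p_III = 0.15 × 0.0716044 = 0.0107407
  P(Z=IV)·p_IV = 0.22 × 0.160076 = 0.0352168
Sum: 0.0049473 + 0.0108552 + 0.0107407 + 0.0352168 = 0.0617599
So the posterior for Population II is 0.0108552 / 0.0617599 ≈ 0.176.

0.176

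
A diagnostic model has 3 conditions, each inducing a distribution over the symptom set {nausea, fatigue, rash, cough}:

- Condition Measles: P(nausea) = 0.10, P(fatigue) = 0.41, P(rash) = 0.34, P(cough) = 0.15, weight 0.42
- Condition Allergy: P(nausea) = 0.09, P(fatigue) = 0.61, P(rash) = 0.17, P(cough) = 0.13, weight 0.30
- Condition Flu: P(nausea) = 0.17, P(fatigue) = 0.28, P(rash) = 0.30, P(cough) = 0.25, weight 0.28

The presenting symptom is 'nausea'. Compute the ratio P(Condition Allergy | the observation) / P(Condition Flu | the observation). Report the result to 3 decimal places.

0.567

Posterior odds = (π_i f_i(x)) / (π_j f_j(x)); the normalising sum cancels.
Component likelihoods at x = 'nausea':
  p_Measles = P(nausea | comp) = 0.10
  p_Allergy = P(nausea | comp) = 0.09
  p_Flu = P(nausea | comp) = 0.17
Posterior odds = (π_Allergy·p_Allergy) / (π_Flu·p_Flu) = (0.30·0.09) / (0.28·0.17) = 0.027 / 0.0476 ≈ 0.567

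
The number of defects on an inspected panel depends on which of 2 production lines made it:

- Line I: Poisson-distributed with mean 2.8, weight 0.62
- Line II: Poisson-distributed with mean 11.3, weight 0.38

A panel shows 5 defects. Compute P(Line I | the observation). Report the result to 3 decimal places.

Apply Bayes' rule: the posterior for each component is proportional to its prior times its likelihood at x.
Evaluate each component's likelihood at the observed value:
  p_I = 0.0872136
  p_II = 0.0189969
Unnormalised posteriors:
  π_I·p_I = 0.62 × 0.0872136 = 0.0540725
  π_II·p_II = 0.38 × 0.0189969 = 0.00721883
Evidence: 0.0540725 + 0.00721883 = 0.0612913
Responsibility of Line I: 0.0540725 / 0.0612913 ≈ 0.882

0.882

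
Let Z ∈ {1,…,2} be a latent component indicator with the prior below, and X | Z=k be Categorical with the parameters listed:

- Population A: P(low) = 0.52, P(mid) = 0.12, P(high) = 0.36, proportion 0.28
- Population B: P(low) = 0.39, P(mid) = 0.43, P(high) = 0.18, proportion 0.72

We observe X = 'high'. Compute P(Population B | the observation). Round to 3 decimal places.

Apply Bayes' rule: the posterior for each component is proportional to its prior times its likelihood at x.
Component likelihoods at x = 'high':
  L_A = P(high | comp) = 0.36
  L_B = P(high | comp) = 0.18
Weight by the priors:
  π_A·L_A = 0.28 × 0.36 = 0.1008
  π_B·L_B = 0.72 × 0.18 = 0.1296
Normaliser: 0.1008 + 0.1296 = 0.2304
So the posterior for Population B is 0.1296 / 0.2304 ≈ 0.562.

0.562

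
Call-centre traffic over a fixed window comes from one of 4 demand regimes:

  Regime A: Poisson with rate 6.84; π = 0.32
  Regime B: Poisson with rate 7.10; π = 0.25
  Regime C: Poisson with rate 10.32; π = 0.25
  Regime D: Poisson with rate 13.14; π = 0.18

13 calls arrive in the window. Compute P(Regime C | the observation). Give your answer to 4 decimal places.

By Bayes' theorem, P(k | x) = P(Z=k) f_k(x) / Σ_j P(Z=j) f_j(x).
Poisson probabilities:
  L_A = 0.0123275
  L_B = 0.0154379
  L_C = 0.0797327
  L_D = 0.109858
Multiply by the mixture weights:
  P(Z=A)·L_A = 0.32 × 0.0123275 = 0.0039448
  P(Z=B)·L_B = 0.25 × 0.0154379 = 0.00385947
  P(Z=C)·L_C = 0.25 × 0.0797327 = 0.0199332
  P(Z=D)·L_D = 0.18 × 0.109858 = 0.0197744
Denominator: 0.0039448 + 0.00385947 + 0.0199332 + 0.0197744 = 0.0475118
P(Regime C | the observation) ≈ 0.4195

0.4195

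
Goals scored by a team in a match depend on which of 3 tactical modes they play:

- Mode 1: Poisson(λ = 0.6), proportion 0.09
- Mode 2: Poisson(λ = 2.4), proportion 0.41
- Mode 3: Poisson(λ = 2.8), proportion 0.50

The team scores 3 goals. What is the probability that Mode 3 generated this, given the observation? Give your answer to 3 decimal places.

0.560

Apply Bayes' rule: the posterior for each component is proportional to its prior times its likelihood at x.
Component likelihoods at x = 3 goals:
  f_1 = e^(−0.6)·0.6^3/3! = 0.0197572
  f_2 = e^(−2.4)·2.4^3/3! = 0.209014
  f_3 = e^(−2.8)·2.8^3/3! = 0.222484
Weight by the priors:
  P(Z=1)·f_1 = 0.09 × 0.0197572 = 0.00177815
  P(Z=2)·f_2 = 0.41 × 0.209014 = 0.0856958
  P(Z=3)·f_3 = 0.50 × 0.222484 = 0.111242
Normaliser: 0.00177815 + 0.0856958 + 0.111242 = 0.198716
P(Mode 3 | x) = 0.111242 / 0.198716 ≈ 0.560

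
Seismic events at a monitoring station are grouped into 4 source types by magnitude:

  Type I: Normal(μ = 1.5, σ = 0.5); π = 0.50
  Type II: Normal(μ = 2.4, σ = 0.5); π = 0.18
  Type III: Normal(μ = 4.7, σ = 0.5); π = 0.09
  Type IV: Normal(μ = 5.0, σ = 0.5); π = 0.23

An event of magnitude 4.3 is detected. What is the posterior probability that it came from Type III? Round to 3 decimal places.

0.431

The responsibility of component k is P(Z=k) f_k(x) divided by Σ_j P(Z=j) f_j(x).
Normal densities:
  f_I = 1.23652e-07
  f_II = 0.000583894
  f_III = 0.579383
  f_IV = 0.299455
Multiply by the mixture weights:
  P(Z=I)·f_I = 0.50 × 1.23652e-07 = 6.18262e-08
  P(Z=II)·f_II = 0.18 × 0.000583894 = 0.000105101
  P(Z=III)·f_III = 0.09 × 0.579383 = 0.0521445
  P(Z=IV)·f_IV = 0.23 × 0.299455 = 0.0688746
Marginal: 6.18262e-08 + 0.000105101 + 0.0521445 + 0.0688746 = 0.121124
P(Type III | the observation) = 0.0521445 / 0.121124 ≈ 0.431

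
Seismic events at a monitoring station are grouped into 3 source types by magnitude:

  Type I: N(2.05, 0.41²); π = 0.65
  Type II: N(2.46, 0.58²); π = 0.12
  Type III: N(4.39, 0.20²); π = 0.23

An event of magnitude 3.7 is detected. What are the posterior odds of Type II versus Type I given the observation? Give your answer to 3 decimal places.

43.647

Posterior odds = (P(Z=i) f_i(x)) / (P(Z=j) f_j(x)); the normalising sum cancels.
Evaluate each component's likelihood at the observed value:
  p_I = 0.000295986
  p_II = 0.0699772
  p_III = 0.00519141
Odds = (0.12/0.65) × (0.0699772/0.000295986) = 0.184615 × 236.421 ≈ 43.647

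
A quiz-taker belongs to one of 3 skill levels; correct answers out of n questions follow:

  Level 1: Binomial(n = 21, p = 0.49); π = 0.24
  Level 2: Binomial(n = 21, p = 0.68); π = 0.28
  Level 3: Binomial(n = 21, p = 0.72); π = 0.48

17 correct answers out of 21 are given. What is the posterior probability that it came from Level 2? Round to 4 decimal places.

0.2720

P(component k | x) = π_k·f_k(x) / marginal(x), where marginal(x) = Σ_j π_j·f_j(x).
Component likelihoods at x = 17 correct answers out of 21:
  f_1 = 0.00219118
  f_2 = 0.0891899
  f_3 = 0.138149
Weight by the priors:
  π_1·f_1 = 0.24 × 0.00219118 = 0.000525883
  π_2·f_2 = 0.28 × 0.0891899 = 0.0249732
  π_3·f_3 = 0.48 × 0.138149 = 0.0663117
Normaliser: 0.000525883 + 0.0249732 + 0.0663117 = 0.0918107
P(Level 2 | 17 correct answers out of 21) ≈ 0.2720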